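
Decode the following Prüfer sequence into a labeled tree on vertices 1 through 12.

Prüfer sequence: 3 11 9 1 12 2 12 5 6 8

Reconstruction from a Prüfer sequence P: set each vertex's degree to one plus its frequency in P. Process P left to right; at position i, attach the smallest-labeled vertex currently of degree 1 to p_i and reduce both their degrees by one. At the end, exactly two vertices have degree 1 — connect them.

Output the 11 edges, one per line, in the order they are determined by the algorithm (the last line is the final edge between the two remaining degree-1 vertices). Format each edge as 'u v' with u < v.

Initial degrees: {1:2, 2:2, 3:2, 4:1, 5:2, 6:2, 7:1, 8:2, 9:2, 10:1, 11:2, 12:3}
Step 1: smallest deg-1 vertex = 4, p_1 = 3. Add edge {3,4}. Now deg[4]=0, deg[3]=1.
Step 2: smallest deg-1 vertex = 3, p_2 = 11. Add edge {3,11}. Now deg[3]=0, deg[11]=1.
Step 3: smallest deg-1 vertex = 7, p_3 = 9. Add edge {7,9}. Now deg[7]=0, deg[9]=1.
Step 4: smallest deg-1 vertex = 9, p_4 = 1. Add edge {1,9}. Now deg[9]=0, deg[1]=1.
Step 5: smallest deg-1 vertex = 1, p_5 = 12. Add edge {1,12}. Now deg[1]=0, deg[12]=2.
Step 6: smallest deg-1 vertex = 10, p_6 = 2. Add edge {2,10}. Now deg[10]=0, deg[2]=1.
Step 7: smallest deg-1 vertex = 2, p_7 = 12. Add edge {2,12}. Now deg[2]=0, deg[12]=1.
Step 8: smallest deg-1 vertex = 11, p_8 = 5. Add edge {5,11}. Now deg[11]=0, deg[5]=1.
Step 9: smallest deg-1 vertex = 5, p_9 = 6. Add edge {5,6}. Now deg[5]=0, deg[6]=1.
Step 10: smallest deg-1 vertex = 6, p_10 = 8. Add edge {6,8}. Now deg[6]=0, deg[8]=1.
Final: two remaining deg-1 vertices are 8, 12. Add edge {8,12}.

Answer: 3 4
3 11
7 9
1 9
1 12
2 10
2 12
5 11
5 6
6 8
8 12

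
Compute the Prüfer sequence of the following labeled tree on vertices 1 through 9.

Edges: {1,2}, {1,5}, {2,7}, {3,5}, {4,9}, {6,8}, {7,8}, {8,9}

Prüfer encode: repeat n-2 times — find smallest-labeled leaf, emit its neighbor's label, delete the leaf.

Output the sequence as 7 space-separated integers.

Step 1: leaves = {3,4,6}. Remove smallest leaf 3, emit neighbor 5.
Step 2: leaves = {4,5,6}. Remove smallest leaf 4, emit neighbor 9.
Step 3: leaves = {5,6,9}. Remove smallest leaf 5, emit neighbor 1.
Step 4: leaves = {1,6,9}. Remove smallest leaf 1, emit neighbor 2.
Step 5: leaves = {2,6,9}. Remove smallest leaf 2, emit neighbor 7.
Step 6: leaves = {6,7,9}. Remove smallest leaf 6, emit neighbor 8.
Step 7: leaves = {7,9}. Remove smallest leaf 7, emit neighbor 8.
Done: 2 vertices remain (8, 9). Sequence = [5 9 1 2 7 8 8]

Answer: 5 9 1 2 7 8 8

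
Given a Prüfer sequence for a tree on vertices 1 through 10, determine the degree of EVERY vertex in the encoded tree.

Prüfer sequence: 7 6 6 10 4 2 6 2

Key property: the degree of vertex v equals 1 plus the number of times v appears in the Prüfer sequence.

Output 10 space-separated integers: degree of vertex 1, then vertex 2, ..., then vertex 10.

Answer: 1 3 1 2 1 4 2 1 1 2

Derivation:
p_1 = 7: count[7] becomes 1
p_2 = 6: count[6] becomes 1
p_3 = 6: count[6] becomes 2
p_4 = 10: count[10] becomes 1
p_5 = 4: count[4] becomes 1
p_6 = 2: count[2] becomes 1
p_7 = 6: count[6] becomes 3
p_8 = 2: count[2] becomes 2
Degrees (1 + count): deg[1]=1+0=1, deg[2]=1+2=3, deg[3]=1+0=1, deg[4]=1+1=2, deg[5]=1+0=1, deg[6]=1+3=4, deg[7]=1+1=2, deg[8]=1+0=1, deg[9]=1+0=1, deg[10]=1+1=2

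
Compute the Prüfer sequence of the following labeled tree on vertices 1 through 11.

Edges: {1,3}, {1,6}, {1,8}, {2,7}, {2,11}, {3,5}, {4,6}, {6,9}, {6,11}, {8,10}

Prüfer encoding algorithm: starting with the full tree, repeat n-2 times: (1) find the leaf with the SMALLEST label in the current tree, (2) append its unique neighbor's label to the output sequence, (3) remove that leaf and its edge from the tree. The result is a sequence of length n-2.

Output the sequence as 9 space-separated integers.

Step 1: leaves = {4,5,7,9,10}. Remove smallest leaf 4, emit neighbor 6.
Step 2: leaves = {5,7,9,10}. Remove smallest leaf 5, emit neighbor 3.
Step 3: leaves = {3,7,9,10}. Remove smallest leaf 3, emit neighbor 1.
Step 4: leaves = {7,9,10}. Remove smallest leaf 7, emit neighbor 2.
Step 5: leaves = {2,9,10}. Remove smallest leaf 2, emit neighbor 11.
Step 6: leaves = {9,10,11}. Remove smallest leaf 9, emit neighbor 6.
Step 7: leaves = {10,11}. Remove smallest leaf 10, emit neighbor 8.
Step 8: leaves = {8,11}. Remove smallest leaf 8, emit neighbor 1.
Step 9: leaves = {1,11}. Remove smallest leaf 1, emit neighbor 6.
Done: 2 vertices remain (6, 11). Sequence = [6 3 1 2 11 6 8 1 6]

Answer: 6 3 1 2 11 6 8 1 6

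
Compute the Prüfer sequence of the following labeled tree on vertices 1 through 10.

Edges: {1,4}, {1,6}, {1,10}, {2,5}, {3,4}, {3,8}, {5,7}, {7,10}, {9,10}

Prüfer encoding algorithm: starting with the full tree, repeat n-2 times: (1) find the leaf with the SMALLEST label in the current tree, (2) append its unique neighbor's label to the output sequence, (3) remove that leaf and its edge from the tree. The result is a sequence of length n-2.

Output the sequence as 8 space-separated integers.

Answer: 5 7 1 10 3 4 1 10

Derivation:
Step 1: leaves = {2,6,8,9}. Remove smallest leaf 2, emit neighbor 5.
Step 2: leaves = {5,6,8,9}. Remove smallest leaf 5, emit neighbor 7.
Step 3: leaves = {6,7,8,9}. Remove smallest leaf 6, emit neighbor 1.
Step 4: leaves = {7,8,9}. Remove smallest leaf 7, emit neighbor 10.
Step 5: leaves = {8,9}. Remove smallest leaf 8, emit neighbor 3.
Step 6: leaves = {3,9}. Remove smallest leaf 3, emit neighbor 4.
Step 7: leaves = {4,9}. Remove smallest leaf 4, emit neighbor 1.
Step 8: leaves = {1,9}. Remove smallest leaf 1, emit neighbor 10.
Done: 2 vertices remain (9, 10). Sequence = [5 7 1 10 3 4 1 10]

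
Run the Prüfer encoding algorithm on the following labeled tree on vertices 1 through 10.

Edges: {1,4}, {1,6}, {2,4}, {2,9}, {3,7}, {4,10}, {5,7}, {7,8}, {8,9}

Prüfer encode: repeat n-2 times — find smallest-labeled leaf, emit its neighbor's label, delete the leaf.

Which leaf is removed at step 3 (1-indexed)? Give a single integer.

Step 1: current leaves = {3,5,6,10}. Remove leaf 3 (neighbor: 7).
Step 2: current leaves = {5,6,10}. Remove leaf 5 (neighbor: 7).
Step 3: current leaves = {6,7,10}. Remove leaf 6 (neighbor: 1).

Answer: 6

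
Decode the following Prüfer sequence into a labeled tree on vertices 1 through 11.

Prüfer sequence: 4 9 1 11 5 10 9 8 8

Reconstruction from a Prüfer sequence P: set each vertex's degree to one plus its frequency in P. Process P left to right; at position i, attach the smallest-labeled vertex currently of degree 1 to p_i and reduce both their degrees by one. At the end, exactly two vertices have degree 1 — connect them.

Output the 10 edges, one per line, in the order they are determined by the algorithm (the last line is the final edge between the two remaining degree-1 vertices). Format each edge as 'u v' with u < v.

Initial degrees: {1:2, 2:1, 3:1, 4:2, 5:2, 6:1, 7:1, 8:3, 9:3, 10:2, 11:2}
Step 1: smallest deg-1 vertex = 2, p_1 = 4. Add edge {2,4}. Now deg[2]=0, deg[4]=1.
Step 2: smallest deg-1 vertex = 3, p_2 = 9. Add edge {3,9}. Now deg[3]=0, deg[9]=2.
Step 3: smallest deg-1 vertex = 4, p_3 = 1. Add edge {1,4}. Now deg[4]=0, deg[1]=1.
Step 4: smallest deg-1 vertex = 1, p_4 = 11. Add edge {1,11}. Now deg[1]=0, deg[11]=1.
Step 5: smallest deg-1 vertex = 6, p_5 = 5. Add edge {5,6}. Now deg[6]=0, deg[5]=1.
Step 6: smallest deg-1 vertex = 5, p_6 = 10. Add edge {5,10}. Now deg[5]=0, deg[10]=1.
Step 7: smallest deg-1 vertex = 7, p_7 = 9. Add edge {7,9}. Now deg[7]=0, deg[9]=1.
Step 8: smallest deg-1 vertex = 9, p_8 = 8. Add edge {8,9}. Now deg[9]=0, deg[8]=2.
Step 9: smallest deg-1 vertex = 10, p_9 = 8. Add edge {8,10}. Now deg[10]=0, deg[8]=1.
Final: two remaining deg-1 vertices are 8, 11. Add edge {8,11}.

Answer: 2 4
3 9
1 4
1 11
5 6
5 10
7 9
8 9
8 10
8 11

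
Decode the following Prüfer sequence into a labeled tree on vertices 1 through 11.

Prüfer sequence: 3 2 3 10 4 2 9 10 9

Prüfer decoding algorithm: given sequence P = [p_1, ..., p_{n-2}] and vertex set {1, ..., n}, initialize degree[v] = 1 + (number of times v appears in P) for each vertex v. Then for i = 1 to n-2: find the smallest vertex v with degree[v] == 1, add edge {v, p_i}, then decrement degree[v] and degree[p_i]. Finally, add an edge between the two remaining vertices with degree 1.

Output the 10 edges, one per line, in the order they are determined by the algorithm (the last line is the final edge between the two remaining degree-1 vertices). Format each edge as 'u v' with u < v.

Initial degrees: {1:1, 2:3, 3:3, 4:2, 5:1, 6:1, 7:1, 8:1, 9:3, 10:3, 11:1}
Step 1: smallest deg-1 vertex = 1, p_1 = 3. Add edge {1,3}. Now deg[1]=0, deg[3]=2.
Step 2: smallest deg-1 vertex = 5, p_2 = 2. Add edge {2,5}. Now deg[5]=0, deg[2]=2.
Step 3: smallest deg-1 vertex = 6, p_3 = 3. Add edge {3,6}. Now deg[6]=0, deg[3]=1.
Step 4: smallest deg-1 vertex = 3, p_4 = 10. Add edge {3,10}. Now deg[3]=0, deg[10]=2.
Step 5: smallest deg-1 vertex = 7, p_5 = 4. Add edge {4,7}. Now deg[7]=0, deg[4]=1.
Step 6: smallest deg-1 vertex = 4, p_6 = 2. Add edge {2,4}. Now deg[4]=0, deg[2]=1.
Step 7: smallest deg-1 vertex = 2, p_7 = 9. Add edge {2,9}. Now deg[2]=0, deg[9]=2.
Step 8: smallest deg-1 vertex = 8, p_8 = 10. Add edge {8,10}. Now deg[8]=0, deg[10]=1.
Step 9: smallest deg-1 vertex = 10, p_9 = 9. Add edge {9,10}. Now deg[10]=0, deg[9]=1.
Final: two remaining deg-1 vertices are 9, 11. Add edge {9,11}.

Answer: 1 3
2 5
3 6
3 10
4 7
2 4
2 9
8 10
9 10
9 11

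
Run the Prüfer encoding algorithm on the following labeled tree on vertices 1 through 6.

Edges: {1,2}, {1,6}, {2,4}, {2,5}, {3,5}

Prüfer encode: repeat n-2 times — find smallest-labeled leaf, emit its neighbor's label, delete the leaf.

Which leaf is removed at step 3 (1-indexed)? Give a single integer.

Step 1: current leaves = {3,4,6}. Remove leaf 3 (neighbor: 5).
Step 2: current leaves = {4,5,6}. Remove leaf 4 (neighbor: 2).
Step 3: current leaves = {5,6}. Remove leaf 5 (neighbor: 2).

Answer: 5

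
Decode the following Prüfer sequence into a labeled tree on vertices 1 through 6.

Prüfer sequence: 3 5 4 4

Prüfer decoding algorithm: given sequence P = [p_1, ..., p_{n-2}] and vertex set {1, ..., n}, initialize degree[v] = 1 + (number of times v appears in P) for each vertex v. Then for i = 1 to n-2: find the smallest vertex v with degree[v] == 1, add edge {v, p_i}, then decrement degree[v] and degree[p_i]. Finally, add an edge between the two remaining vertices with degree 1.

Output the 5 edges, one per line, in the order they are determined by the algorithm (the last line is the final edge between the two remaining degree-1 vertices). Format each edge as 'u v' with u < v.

Initial degrees: {1:1, 2:1, 3:2, 4:3, 5:2, 6:1}
Step 1: smallest deg-1 vertex = 1, p_1 = 3. Add edge {1,3}. Now deg[1]=0, deg[3]=1.
Step 2: smallest deg-1 vertex = 2, p_2 = 5. Add edge {2,5}. Now deg[2]=0, deg[5]=1.
Step 3: smallest deg-1 vertex = 3, p_3 = 4. Add edge {3,4}. Now deg[3]=0, deg[4]=2.
Step 4: smallest deg-1 vertex = 5, p_4 = 4. Add edge {4,5}. Now deg[5]=0, deg[4]=1.
Final: two remaining deg-1 vertices are 4, 6. Add edge {4,6}.

Answer: 1 3
2 5
3 4
4 5
4 6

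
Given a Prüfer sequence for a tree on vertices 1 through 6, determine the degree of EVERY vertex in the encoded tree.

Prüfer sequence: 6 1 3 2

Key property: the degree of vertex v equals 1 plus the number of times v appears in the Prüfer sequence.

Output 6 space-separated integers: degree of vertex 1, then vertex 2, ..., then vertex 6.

p_1 = 6: count[6] becomes 1
p_2 = 1: count[1] becomes 1
p_3 = 3: count[3] becomes 1
p_4 = 2: count[2] becomes 1
Degrees (1 + count): deg[1]=1+1=2, deg[2]=1+1=2, deg[3]=1+1=2, deg[4]=1+0=1, deg[5]=1+0=1, deg[6]=1+1=2

Answer: 2 2 2 1 1 2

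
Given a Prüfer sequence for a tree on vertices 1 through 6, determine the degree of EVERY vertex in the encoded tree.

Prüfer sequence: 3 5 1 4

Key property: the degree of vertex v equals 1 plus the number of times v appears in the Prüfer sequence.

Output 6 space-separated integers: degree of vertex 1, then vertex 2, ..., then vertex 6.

p_1 = 3: count[3] becomes 1
p_2 = 5: count[5] becomes 1
p_3 = 1: count[1] becomes 1
p_4 = 4: count[4] becomes 1
Degrees (1 + count): deg[1]=1+1=2, deg[2]=1+0=1, deg[3]=1+1=2, deg[4]=1+1=2, deg[5]=1+1=2, deg[6]=1+0=1

Answer: 2 1 2 2 2 1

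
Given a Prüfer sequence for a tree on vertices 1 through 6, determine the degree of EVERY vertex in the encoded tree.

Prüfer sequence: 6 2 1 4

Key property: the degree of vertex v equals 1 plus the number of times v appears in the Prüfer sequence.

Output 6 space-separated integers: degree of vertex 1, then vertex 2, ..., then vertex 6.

p_1 = 6: count[6] becomes 1
p_2 = 2: count[2] becomes 1
p_3 = 1: count[1] becomes 1
p_4 = 4: count[4] becomes 1
Degrees (1 + count): deg[1]=1+1=2, deg[2]=1+1=2, deg[3]=1+0=1, deg[4]=1+1=2, deg[5]=1+0=1, deg[6]=1+1=2

Answer: 2 2 1 2 1 2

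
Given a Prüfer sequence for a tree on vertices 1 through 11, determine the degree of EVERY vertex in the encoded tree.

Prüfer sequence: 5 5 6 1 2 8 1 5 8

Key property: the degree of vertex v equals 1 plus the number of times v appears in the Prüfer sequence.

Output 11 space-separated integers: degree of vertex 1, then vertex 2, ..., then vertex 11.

p_1 = 5: count[5] becomes 1
p_2 = 5: count[5] becomes 2
p_3 = 6: count[6] becomes 1
p_4 = 1: count[1] becomes 1
p_5 = 2: count[2] becomes 1
p_6 = 8: count[8] becomes 1
p_7 = 1: count[1] becomes 2
p_8 = 5: count[5] becomes 3
p_9 = 8: count[8] becomes 2
Degrees (1 + count): deg[1]=1+2=3, deg[2]=1+1=2, deg[3]=1+0=1, deg[4]=1+0=1, deg[5]=1+3=4, deg[6]=1+1=2, deg[7]=1+0=1, deg[8]=1+2=3, deg[9]=1+0=1, deg[10]=1+0=1, deg[11]=1+0=1

Answer: 3 2 1 1 4 2 1 3 1 1 1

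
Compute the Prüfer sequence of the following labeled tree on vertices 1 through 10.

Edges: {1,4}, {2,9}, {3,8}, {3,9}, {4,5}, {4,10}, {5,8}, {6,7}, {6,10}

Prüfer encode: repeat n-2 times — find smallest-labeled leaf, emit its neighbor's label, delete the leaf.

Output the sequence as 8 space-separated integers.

Step 1: leaves = {1,2,7}. Remove smallest leaf 1, emit neighbor 4.
Step 2: leaves = {2,7}. Remove smallest leaf 2, emit neighbor 9.
Step 3: leaves = {7,9}. Remove smallest leaf 7, emit neighbor 6.
Step 4: leaves = {6,9}. Remove smallest leaf 6, emit neighbor 10.
Step 5: leaves = {9,10}. Remove smallest leaf 9, emit neighbor 3.
Step 6: leaves = {3,10}. Remove smallest leaf 3, emit neighbor 8.
Step 7: leaves = {8,10}. Remove smallest leaf 8, emit neighbor 5.
Step 8: leaves = {5,10}. Remove smallest leaf 5, emit neighbor 4.
Done: 2 vertices remain (4, 10). Sequence = [4 9 6 10 3 8 5 4]

Answer: 4 9 6 10 3 8 5 4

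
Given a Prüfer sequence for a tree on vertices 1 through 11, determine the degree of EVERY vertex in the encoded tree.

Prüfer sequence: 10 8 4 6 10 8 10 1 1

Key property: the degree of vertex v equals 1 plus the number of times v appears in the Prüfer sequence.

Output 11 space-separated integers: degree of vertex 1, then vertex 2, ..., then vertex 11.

Answer: 3 1 1 2 1 2 1 3 1 4 1

Derivation:
p_1 = 10: count[10] becomes 1
p_2 = 8: count[8] becomes 1
p_3 = 4: count[4] becomes 1
p_4 = 6: count[6] becomes 1
p_5 = 10: count[10] becomes 2
p_6 = 8: count[8] becomes 2
p_7 = 10: count[10] becomes 3
p_8 = 1: count[1] becomes 1
p_9 = 1: count[1] becomes 2
Degrees (1 + count): deg[1]=1+2=3, deg[2]=1+0=1, deg[3]=1+0=1, deg[4]=1+1=2, deg[5]=1+0=1, deg[6]=1+1=2, deg[7]=1+0=1, deg[8]=1+2=3, deg[9]=1+0=1, deg[10]=1+3=4, deg[11]=1+0=1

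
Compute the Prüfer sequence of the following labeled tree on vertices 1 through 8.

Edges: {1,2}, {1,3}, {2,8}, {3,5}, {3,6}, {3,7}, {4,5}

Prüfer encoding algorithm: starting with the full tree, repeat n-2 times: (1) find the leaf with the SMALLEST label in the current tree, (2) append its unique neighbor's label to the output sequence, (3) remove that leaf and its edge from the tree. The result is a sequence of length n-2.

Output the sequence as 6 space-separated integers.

Step 1: leaves = {4,6,7,8}. Remove smallest leaf 4, emit neighbor 5.
Step 2: leaves = {5,6,7,8}. Remove smallest leaf 5, emit neighbor 3.
Step 3: leaves = {6,7,8}. Remove smallest leaf 6, emit neighbor 3.
Step 4: leaves = {7,8}. Remove smallest leaf 7, emit neighbor 3.
Step 5: leaves = {3,8}. Remove smallest leaf 3, emit neighbor 1.
Step 6: leaves = {1,8}. Remove smallest leaf 1, emit neighbor 2.
Done: 2 vertices remain (2, 8). Sequence = [5 3 3 3 1 2]

Answer: 5 3 3 3 1 2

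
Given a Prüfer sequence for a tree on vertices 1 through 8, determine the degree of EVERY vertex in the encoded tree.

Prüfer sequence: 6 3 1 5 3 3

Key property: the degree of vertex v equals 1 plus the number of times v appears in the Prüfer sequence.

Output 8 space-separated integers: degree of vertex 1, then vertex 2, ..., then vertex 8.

Answer: 2 1 4 1 2 2 1 1

Derivation:
p_1 = 6: count[6] becomes 1
p_2 = 3: count[3] becomes 1
p_3 = 1: count[1] becomes 1
p_4 = 5: count[5] becomes 1
p_5 = 3: count[3] becomes 2
p_6 = 3: count[3] becomes 3
Degrees (1 + count): deg[1]=1+1=2, deg[2]=1+0=1, deg[3]=1+3=4, deg[4]=1+0=1, deg[5]=1+1=2, deg[6]=1+1=2, deg[7]=1+0=1, deg[8]=1+0=1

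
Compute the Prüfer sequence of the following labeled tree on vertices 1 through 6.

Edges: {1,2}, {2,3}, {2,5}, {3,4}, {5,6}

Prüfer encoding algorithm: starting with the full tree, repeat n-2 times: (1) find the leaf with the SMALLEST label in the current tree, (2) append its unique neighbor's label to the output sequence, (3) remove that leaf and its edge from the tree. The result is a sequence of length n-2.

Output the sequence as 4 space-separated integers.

Answer: 2 3 2 5

Derivation:
Step 1: leaves = {1,4,6}. Remove smallest leaf 1, emit neighbor 2.
Step 2: leaves = {4,6}. Remove smallest leaf 4, emit neighbor 3.
Step 3: leaves = {3,6}. Remove smallest leaf 3, emit neighbor 2.
Step 4: leaves = {2,6}. Remove smallest leaf 2, emit neighbor 5.
Done: 2 vertices remain (5, 6). Sequence = [2 3 2 5]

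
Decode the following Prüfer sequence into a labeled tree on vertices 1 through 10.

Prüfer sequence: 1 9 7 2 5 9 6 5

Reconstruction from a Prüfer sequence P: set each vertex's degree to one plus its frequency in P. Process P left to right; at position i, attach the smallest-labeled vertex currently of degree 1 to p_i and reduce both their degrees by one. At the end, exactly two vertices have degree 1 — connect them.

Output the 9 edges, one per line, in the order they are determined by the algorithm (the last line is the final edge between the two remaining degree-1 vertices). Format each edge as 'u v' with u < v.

Initial degrees: {1:2, 2:2, 3:1, 4:1, 5:3, 6:2, 7:2, 8:1, 9:3, 10:1}
Step 1: smallest deg-1 vertex = 3, p_1 = 1. Add edge {1,3}. Now deg[3]=0, deg[1]=1.
Step 2: smallest deg-1 vertex = 1, p_2 = 9. Add edge {1,9}. Now deg[1]=0, deg[9]=2.
Step 3: smallest deg-1 vertex = 4, p_3 = 7. Add edge {4,7}. Now deg[4]=0, deg[7]=1.
Step 4: smallest deg-1 vertex = 7, p_4 = 2. Add edge {2,7}. Now deg[7]=0, deg[2]=1.
Step 5: smallest deg-1 vertex = 2, p_5 = 5. Add edge {2,5}. Now deg[2]=0, deg[5]=2.
Step 6: smallest deg-1 vertex = 8, p_6 = 9. Add edge {8,9}. Now deg[8]=0, deg[9]=1.
Step 7: smallest deg-1 vertex = 9, p_7 = 6. Add edge {6,9}. Now deg[9]=0, deg[6]=1.
Step 8: smallest deg-1 vertex = 6, p_8 = 5. Add edge {5,6}. Now deg[6]=0, deg[5]=1.
Final: two remaining deg-1 vertices are 5, 10. Add edge {5,10}.

Answer: 1 3
1 9
4 7
2 7
2 5
8 9
6 9
5 6
5 10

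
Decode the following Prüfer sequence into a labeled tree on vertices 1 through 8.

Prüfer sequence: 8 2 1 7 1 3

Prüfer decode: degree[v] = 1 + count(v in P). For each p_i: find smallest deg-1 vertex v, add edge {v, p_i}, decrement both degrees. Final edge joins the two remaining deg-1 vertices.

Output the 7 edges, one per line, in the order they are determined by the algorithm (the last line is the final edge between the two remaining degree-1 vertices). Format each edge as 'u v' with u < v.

Answer: 4 8
2 5
1 2
6 7
1 7
1 3
3 8

Derivation:
Initial degrees: {1:3, 2:2, 3:2, 4:1, 5:1, 6:1, 7:2, 8:2}
Step 1: smallest deg-1 vertex = 4, p_1 = 8. Add edge {4,8}. Now deg[4]=0, deg[8]=1.
Step 2: smallest deg-1 vertex = 5, p_2 = 2. Add edge {2,5}. Now deg[5]=0, deg[2]=1.
Step 3: smallest deg-1 vertex = 2, p_3 = 1. Add edge {1,2}. Now deg[2]=0, deg[1]=2.
Step 4: smallest deg-1 vertex = 6, p_4 = 7. Add edge {6,7}. Now deg[6]=0, deg[7]=1.
Step 5: smallest deg-1 vertex = 7, p_5 = 1. Add edge {1,7}. Now deg[7]=0, deg[1]=1.
Step 6: smallest deg-1 vertex = 1, p_6 = 3. Add edge {1,3}. Now deg[1]=0, deg[3]=1.
Final: two remaining deg-1 vertices are 3, 8. Add edge {3,8}.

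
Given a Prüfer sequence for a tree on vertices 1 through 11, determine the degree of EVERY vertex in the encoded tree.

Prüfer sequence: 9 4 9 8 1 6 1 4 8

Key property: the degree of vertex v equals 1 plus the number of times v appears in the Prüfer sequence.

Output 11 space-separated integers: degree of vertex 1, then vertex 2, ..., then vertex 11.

p_1 = 9: count[9] becomes 1
p_2 = 4: count[4] becomes 1
p_3 = 9: count[9] becomes 2
p_4 = 8: count[8] becomes 1
p_5 = 1: count[1] becomes 1
p_6 = 6: count[6] becomes 1
p_7 = 1: count[1] becomes 2
p_8 = 4: count[4] becomes 2
p_9 = 8: count[8] becomes 2
Degrees (1 + count): deg[1]=1+2=3, deg[2]=1+0=1, deg[3]=1+0=1, deg[4]=1+2=3, deg[5]=1+0=1, deg[6]=1+1=2, deg[7]=1+0=1, deg[8]=1+2=3, deg[9]=1+2=3, deg[10]=1+0=1, deg[11]=1+0=1

Answer: 3 1 1 3 1 2 1 3 3 1 1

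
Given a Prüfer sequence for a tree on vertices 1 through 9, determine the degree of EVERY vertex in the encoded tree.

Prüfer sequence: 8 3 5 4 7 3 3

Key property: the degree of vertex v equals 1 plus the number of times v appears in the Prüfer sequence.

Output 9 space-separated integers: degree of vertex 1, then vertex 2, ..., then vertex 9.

p_1 = 8: count[8] becomes 1
p_2 = 3: count[3] becomes 1
p_3 = 5: count[5] becomes 1
p_4 = 4: count[4] becomes 1
p_5 = 7: count[7] becomes 1
p_6 = 3: count[3] becomes 2
p_7 = 3: count[3] becomes 3
Degrees (1 + count): deg[1]=1+0=1, deg[2]=1+0=1, deg[3]=1+3=4, deg[4]=1+1=2, deg[5]=1+1=2, deg[6]=1+0=1, deg[7]=1+1=2, deg[8]=1+1=2, deg[9]=1+0=1

Answer: 1 1 4 2 2 1 2 2 1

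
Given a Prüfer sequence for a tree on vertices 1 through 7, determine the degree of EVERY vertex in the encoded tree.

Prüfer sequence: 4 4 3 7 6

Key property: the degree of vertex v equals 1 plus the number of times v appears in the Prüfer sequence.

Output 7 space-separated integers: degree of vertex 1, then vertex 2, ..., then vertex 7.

Answer: 1 1 2 3 1 2 2

Derivation:
p_1 = 4: count[4] becomes 1
p_2 = 4: count[4] becomes 2
p_3 = 3: count[3] becomes 1
p_4 = 7: count[7] becomes 1
p_5 = 6: count[6] becomes 1
Degrees (1 + count): deg[1]=1+0=1, deg[2]=1+0=1, deg[3]=1+1=2, deg[4]=1+2=3, deg[5]=1+0=1, deg[6]=1+1=2, deg[7]=1+1=2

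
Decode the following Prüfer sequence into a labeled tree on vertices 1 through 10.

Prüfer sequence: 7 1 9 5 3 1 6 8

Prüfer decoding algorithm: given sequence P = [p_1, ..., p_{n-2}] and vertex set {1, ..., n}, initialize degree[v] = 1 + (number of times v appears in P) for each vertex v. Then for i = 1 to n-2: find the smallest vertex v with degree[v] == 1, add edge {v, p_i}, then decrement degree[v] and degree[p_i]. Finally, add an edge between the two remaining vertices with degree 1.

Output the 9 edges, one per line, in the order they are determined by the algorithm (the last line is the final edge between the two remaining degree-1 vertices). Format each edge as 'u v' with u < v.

Answer: 2 7
1 4
7 9
5 9
3 5
1 3
1 6
6 8
8 10

Derivation:
Initial degrees: {1:3, 2:1, 3:2, 4:1, 5:2, 6:2, 7:2, 8:2, 9:2, 10:1}
Step 1: smallest deg-1 vertex = 2, p_1 = 7. Add edge {2,7}. Now deg[2]=0, deg[7]=1.
Step 2: smallest deg-1 vertex = 4, p_2 = 1. Add edge {1,4}. Now deg[4]=0, deg[1]=2.
Step 3: smallest deg-1 vertex = 7, p_3 = 9. Add edge {7,9}. Now deg[7]=0, deg[9]=1.
Step 4: smallest deg-1 vertex = 9, p_4 = 5. Add edge {5,9}. Now deg[9]=0, deg[5]=1.
Step 5: smallest deg-1 vertex = 5, p_5 = 3. Add edge {3,5}. Now deg[5]=0, deg[3]=1.
Step 6: smallest deg-1 vertex = 3, p_6 = 1. Add edge {1,3}. Now deg[3]=0, deg[1]=1.
Step 7: smallest deg-1 vertex = 1, p_7 = 6. Add edge {1,6}. Now deg[1]=0, deg[6]=1.
Step 8: smallest deg-1 vertex = 6, p_8 = 8. Add edge {6,8}. Now deg[6]=0, deg[8]=1.
Final: two remaining deg-1 vertices are 8, 10. Add edge {8,10}.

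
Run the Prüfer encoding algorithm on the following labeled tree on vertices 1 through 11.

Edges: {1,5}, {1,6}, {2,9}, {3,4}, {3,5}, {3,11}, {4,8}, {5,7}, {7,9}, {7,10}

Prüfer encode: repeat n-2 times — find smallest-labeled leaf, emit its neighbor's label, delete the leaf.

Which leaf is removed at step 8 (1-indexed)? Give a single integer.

Answer: 7

Derivation:
Step 1: current leaves = {2,6,8,10,11}. Remove leaf 2 (neighbor: 9).
Step 2: current leaves = {6,8,9,10,11}. Remove leaf 6 (neighbor: 1).
Step 3: current leaves = {1,8,9,10,11}. Remove leaf 1 (neighbor: 5).
Step 4: current leaves = {8,9,10,11}. Remove leaf 8 (neighbor: 4).
Step 5: current leaves = {4,9,10,11}. Remove leaf 4 (neighbor: 3).
Step 6: current leaves = {9,10,11}. Remove leaf 9 (neighbor: 7).
Step 7: current leaves = {10,11}. Remove leaf 10 (neighbor: 7).
Step 8: current leaves = {7,11}. Remove leaf 7 (neighbor: 5).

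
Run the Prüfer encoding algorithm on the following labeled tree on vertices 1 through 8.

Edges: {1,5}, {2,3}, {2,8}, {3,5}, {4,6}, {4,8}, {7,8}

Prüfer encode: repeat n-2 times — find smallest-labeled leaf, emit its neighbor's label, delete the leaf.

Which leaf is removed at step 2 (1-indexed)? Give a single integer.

Step 1: current leaves = {1,6,7}. Remove leaf 1 (neighbor: 5).
Step 2: current leaves = {5,6,7}. Remove leaf 5 (neighbor: 3).

Answer: 5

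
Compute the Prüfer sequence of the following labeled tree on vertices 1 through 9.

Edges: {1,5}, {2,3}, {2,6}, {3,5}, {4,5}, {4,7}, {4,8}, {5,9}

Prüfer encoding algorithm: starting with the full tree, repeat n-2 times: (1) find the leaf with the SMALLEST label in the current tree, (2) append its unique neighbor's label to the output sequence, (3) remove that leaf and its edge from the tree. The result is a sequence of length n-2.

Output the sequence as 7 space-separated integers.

Answer: 5 2 3 5 4 4 5

Derivation:
Step 1: leaves = {1,6,7,8,9}. Remove smallest leaf 1, emit neighbor 5.
Step 2: leaves = {6,7,8,9}. Remove smallest leaf 6, emit neighbor 2.
Step 3: leaves = {2,7,8,9}. Remove smallest leaf 2, emit neighbor 3.
Step 4: leaves = {3,7,8,9}. Remove smallest leaf 3, emit neighbor 5.
Step 5: leaves = {7,8,9}. Remove smallest leaf 7, emit neighbor 4.
Step 6: leaves = {8,9}. Remove smallest leaf 8, emit neighbor 4.
Step 7: leaves = {4,9}. Remove smallest leaf 4, emit neighbor 5.
Done: 2 vertices remain (5, 9). Sequence = [5 2 3 5 4 4 5]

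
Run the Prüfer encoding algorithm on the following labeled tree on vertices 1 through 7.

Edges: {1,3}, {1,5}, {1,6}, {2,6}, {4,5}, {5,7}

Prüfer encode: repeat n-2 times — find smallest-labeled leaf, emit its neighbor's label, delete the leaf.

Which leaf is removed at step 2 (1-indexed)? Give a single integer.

Answer: 3

Derivation:
Step 1: current leaves = {2,3,4,7}. Remove leaf 2 (neighbor: 6).
Step 2: current leaves = {3,4,6,7}. Remove leaf 3 (neighbor: 1).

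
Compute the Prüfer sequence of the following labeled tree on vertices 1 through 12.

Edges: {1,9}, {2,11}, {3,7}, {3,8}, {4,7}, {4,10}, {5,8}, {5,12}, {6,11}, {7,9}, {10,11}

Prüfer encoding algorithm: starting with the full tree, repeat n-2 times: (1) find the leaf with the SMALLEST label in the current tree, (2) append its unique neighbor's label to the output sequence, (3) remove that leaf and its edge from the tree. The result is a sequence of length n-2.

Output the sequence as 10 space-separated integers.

Answer: 9 11 11 7 10 4 7 3 8 5

Derivation:
Step 1: leaves = {1,2,6,12}. Remove smallest leaf 1, emit neighbor 9.
Step 2: leaves = {2,6,9,12}. Remove smallest leaf 2, emit neighbor 11.
Step 3: leaves = {6,9,12}. Remove smallest leaf 6, emit neighbor 11.
Step 4: leaves = {9,11,12}. Remove smallest leaf 9, emit neighbor 7.
Step 5: leaves = {11,12}. Remove smallest leaf 11, emit neighbor 10.
Step 6: leaves = {10,12}. Remove smallest leaf 10, emit neighbor 4.
Step 7: leaves = {4,12}. Remove smallest leaf 4, emit neighbor 7.
Step 8: leaves = {7,12}. Remove smallest leaf 7, emit neighbor 3.
Step 9: leaves = {3,12}. Remove smallest leaf 3, emit neighbor 8.
Step 10: leaves = {8,12}. Remove smallest leaf 8, emit neighbor 5.
Done: 2 vertices remain (5, 12). Sequence = [9 11 11 7 10 4 7 3 8 5]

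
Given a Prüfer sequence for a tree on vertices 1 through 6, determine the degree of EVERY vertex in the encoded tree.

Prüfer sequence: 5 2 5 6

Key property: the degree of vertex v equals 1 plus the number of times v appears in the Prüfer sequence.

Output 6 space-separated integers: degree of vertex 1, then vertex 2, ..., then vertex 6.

p_1 = 5: count[5] becomes 1
p_2 = 2: count[2] becomes 1
p_3 = 5: count[5] becomes 2
p_4 = 6: count[6] becomes 1
Degrees (1 + count): deg[1]=1+0=1, deg[2]=1+1=2, deg[3]=1+0=1, deg[4]=1+0=1, deg[5]=1+2=3, deg[6]=1+1=2

Answer: 1 2 1 1 3 2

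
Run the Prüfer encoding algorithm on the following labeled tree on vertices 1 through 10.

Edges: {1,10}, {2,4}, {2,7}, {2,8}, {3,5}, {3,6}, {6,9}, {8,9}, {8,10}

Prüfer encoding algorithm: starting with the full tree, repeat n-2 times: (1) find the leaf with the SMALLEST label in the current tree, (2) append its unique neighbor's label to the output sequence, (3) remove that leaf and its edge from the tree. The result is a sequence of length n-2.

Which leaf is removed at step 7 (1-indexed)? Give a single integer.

Answer: 2

Derivation:
Step 1: current leaves = {1,4,5,7}. Remove leaf 1 (neighbor: 10).
Step 2: current leaves = {4,5,7,10}. Remove leaf 4 (neighbor: 2).
Step 3: current leaves = {5,7,10}. Remove leaf 5 (neighbor: 3).
Step 4: current leaves = {3,7,10}. Remove leaf 3 (neighbor: 6).
Step 5: current leaves = {6,7,10}. Remove leaf 6 (neighbor: 9).
Step 6: current leaves = {7,9,10}. Remove leaf 7 (neighbor: 2).
Step 7: current leaves = {2,9,10}. Remove leaf 2 (neighbor: 8).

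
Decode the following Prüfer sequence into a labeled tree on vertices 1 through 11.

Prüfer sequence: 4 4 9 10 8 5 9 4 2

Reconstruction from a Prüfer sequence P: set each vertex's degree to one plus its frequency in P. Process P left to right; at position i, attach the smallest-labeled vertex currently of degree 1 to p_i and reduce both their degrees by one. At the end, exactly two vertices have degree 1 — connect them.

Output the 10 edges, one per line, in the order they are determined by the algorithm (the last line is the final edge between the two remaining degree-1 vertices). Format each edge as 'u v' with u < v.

Answer: 1 4
3 4
6 9
7 10
8 10
5 8
5 9
4 9
2 4
2 11

Derivation:
Initial degrees: {1:1, 2:2, 3:1, 4:4, 5:2, 6:1, 7:1, 8:2, 9:3, 10:2, 11:1}
Step 1: smallest deg-1 vertex = 1, p_1 = 4. Add edge {1,4}. Now deg[1]=0, deg[4]=3.
Step 2: smallest deg-1 vertex = 3, p_2 = 4. Add edge {3,4}. Now deg[3]=0, deg[4]=2.
Step 3: smallest deg-1 vertex = 6, p_3 = 9. Add edge {6,9}. Now deg[6]=0, deg[9]=2.
Step 4: smallest deg-1 vertex = 7, p_4 = 10. Add edge {7,10}. Now deg[7]=0, deg[10]=1.
Step 5: smallest deg-1 vertex = 10, p_5 = 8. Add edge {8,10}. Now deg[10]=0, deg[8]=1.
Step 6: smallest deg-1 vertex = 8, p_6 = 5. Add edge {5,8}. Now deg[8]=0, deg[5]=1.
Step 7: smallest deg-1 vertex = 5, p_7 = 9. Add edge {5,9}. Now deg[5]=0, deg[9]=1.
Step 8: smallest deg-1 vertex = 9, p_8 = 4. Add edge {4,9}. Now deg[9]=0, deg[4]=1.
Step 9: smallest deg-1 vertex = 4, p_9 = 2. Add edge {2,4}. Now deg[4]=0, deg[2]=1.
Final: two remaining deg-1 vertices are 2, 11. Add edge {2,11}.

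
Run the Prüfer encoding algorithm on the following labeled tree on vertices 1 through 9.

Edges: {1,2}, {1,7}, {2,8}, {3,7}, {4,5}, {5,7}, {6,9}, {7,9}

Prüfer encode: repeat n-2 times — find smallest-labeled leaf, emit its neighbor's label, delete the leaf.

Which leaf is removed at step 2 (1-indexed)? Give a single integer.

Step 1: current leaves = {3,4,6,8}. Remove leaf 3 (neighbor: 7).
Step 2: current leaves = {4,6,8}. Remove leaf 4 (neighbor: 5).

Answer: 4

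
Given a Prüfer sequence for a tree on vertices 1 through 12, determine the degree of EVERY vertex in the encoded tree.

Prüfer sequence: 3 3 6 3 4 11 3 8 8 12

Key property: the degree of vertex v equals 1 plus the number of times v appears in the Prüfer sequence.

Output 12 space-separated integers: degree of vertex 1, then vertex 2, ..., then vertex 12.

Answer: 1 1 5 2 1 2 1 3 1 1 2 2

Derivation:
p_1 = 3: count[3] becomes 1
p_2 = 3: count[3] becomes 2
p_3 = 6: count[6] becomes 1
p_4 = 3: count[3] becomes 3
p_5 = 4: count[4] becomes 1
p_6 = 11: count[11] becomes 1
p_7 = 3: count[3] becomes 4
p_8 = 8: count[8] becomes 1
p_9 = 8: count[8] becomes 2
p_10 = 12: count[12] becomes 1
Degrees (1 + count): deg[1]=1+0=1, deg[2]=1+0=1, deg[3]=1+4=5, deg[4]=1+1=2, deg[5]=1+0=1, deg[6]=1+1=2, deg[7]=1+0=1, deg[8]=1+2=3, deg[9]=1+0=1, deg[10]=1+0=1, deg[11]=1+1=2, deg[12]=1+1=2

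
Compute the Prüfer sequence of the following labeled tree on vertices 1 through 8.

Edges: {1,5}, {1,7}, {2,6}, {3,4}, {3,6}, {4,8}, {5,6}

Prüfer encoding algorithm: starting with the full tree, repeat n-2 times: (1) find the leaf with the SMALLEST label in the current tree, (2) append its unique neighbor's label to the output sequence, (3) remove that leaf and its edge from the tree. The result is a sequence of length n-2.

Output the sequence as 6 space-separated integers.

Answer: 6 1 5 6 3 4

Derivation:
Step 1: leaves = {2,7,8}. Remove smallest leaf 2, emit neighbor 6.
Step 2: leaves = {7,8}. Remove smallest leaf 7, emit neighbor 1.
Step 3: leaves = {1,8}. Remove smallest leaf 1, emit neighbor 5.
Step 4: leaves = {5,8}. Remove smallest leaf 5, emit neighbor 6.
Step 5: leaves = {6,8}. Remove smallest leaf 6, emit neighbor 3.
Step 6: leaves = {3,8}. Remove smallest leaf 3, emit neighbor 4.
Done: 2 vertices remain (4, 8). Sequence = [6 1 5 6 3 4]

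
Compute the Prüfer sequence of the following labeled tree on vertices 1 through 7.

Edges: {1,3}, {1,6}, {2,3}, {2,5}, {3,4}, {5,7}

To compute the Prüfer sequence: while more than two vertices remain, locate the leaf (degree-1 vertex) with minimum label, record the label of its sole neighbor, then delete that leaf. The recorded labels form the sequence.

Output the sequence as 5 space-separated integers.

Step 1: leaves = {4,6,7}. Remove smallest leaf 4, emit neighbor 3.
Step 2: leaves = {6,7}. Remove smallest leaf 6, emit neighbor 1.
Step 3: leaves = {1,7}. Remove smallest leaf 1, emit neighbor 3.
Step 4: leaves = {3,7}. Remove smallest leaf 3, emit neighbor 2.
Step 5: leaves = {2,7}. Remove smallest leaf 2, emit neighbor 5.
Done: 2 vertices remain (5, 7). Sequence = [3 1 3 2 5]

Answer: 3 1 3 2 5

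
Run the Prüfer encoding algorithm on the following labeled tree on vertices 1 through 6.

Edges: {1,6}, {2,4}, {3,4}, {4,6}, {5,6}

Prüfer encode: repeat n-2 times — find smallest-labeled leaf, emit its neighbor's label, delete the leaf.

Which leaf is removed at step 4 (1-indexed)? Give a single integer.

Step 1: current leaves = {1,2,3,5}. Remove leaf 1 (neighbor: 6).
Step 2: current leaves = {2,3,5}. Remove leaf 2 (neighbor: 4).
Step 3: current leaves = {3,5}. Remove leaf 3 (neighbor: 4).
Step 4: current leaves = {4,5}. Remove leaf 4 (neighbor: 6).

Answer: 4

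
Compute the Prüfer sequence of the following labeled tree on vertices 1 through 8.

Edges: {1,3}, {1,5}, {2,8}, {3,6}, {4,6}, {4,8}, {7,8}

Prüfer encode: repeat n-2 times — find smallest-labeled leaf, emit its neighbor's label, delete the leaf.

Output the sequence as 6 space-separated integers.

Step 1: leaves = {2,5,7}. Remove smallest leaf 2, emit neighbor 8.
Step 2: leaves = {5,7}. Remove smallest leaf 5, emit neighbor 1.
Step 3: leaves = {1,7}. Remove smallest leaf 1, emit neighbor 3.
Step 4: leaves = {3,7}. Remove smallest leaf 3, emit neighbor 6.
Step 5: leaves = {6,7}. Remove smallest leaf 6, emit neighbor 4.
Step 6: leaves = {4,7}. Remove smallest leaf 4, emit neighbor 8.
Done: 2 vertices remain (7, 8). Sequence = [8 1 3 6 4 8]

Answer: 8 1 3 6 4 8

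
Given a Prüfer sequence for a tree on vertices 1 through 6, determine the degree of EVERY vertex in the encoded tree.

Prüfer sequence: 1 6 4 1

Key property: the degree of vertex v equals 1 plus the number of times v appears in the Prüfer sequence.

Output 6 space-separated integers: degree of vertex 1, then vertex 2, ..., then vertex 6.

Answer: 3 1 1 2 1 2

Derivation:
p_1 = 1: count[1] becomes 1
p_2 = 6: count[6] becomes 1
p_3 = 4: count[4] becomes 1
p_4 = 1: count[1] becomes 2
Degrees (1 + count): deg[1]=1+2=3, deg[2]=1+0=1, deg[3]=1+0=1, deg[4]=1+1=2, deg[5]=1+0=1, deg[6]=1+1=2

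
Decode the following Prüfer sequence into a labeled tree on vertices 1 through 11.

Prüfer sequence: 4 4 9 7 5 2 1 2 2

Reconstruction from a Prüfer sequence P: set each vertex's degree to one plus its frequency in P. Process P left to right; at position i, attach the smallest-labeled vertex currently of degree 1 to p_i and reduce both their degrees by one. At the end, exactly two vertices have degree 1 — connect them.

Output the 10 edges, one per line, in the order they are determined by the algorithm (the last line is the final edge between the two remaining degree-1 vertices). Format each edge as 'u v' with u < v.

Answer: 3 4
4 6
4 9
7 8
5 7
2 5
1 9
1 2
2 10
2 11

Derivation:
Initial degrees: {1:2, 2:4, 3:1, 4:3, 5:2, 6:1, 7:2, 8:1, 9:2, 10:1, 11:1}
Step 1: smallest deg-1 vertex = 3, p_1 = 4. Add edge {3,4}. Now deg[3]=0, deg[4]=2.
Step 2: smallest deg-1 vertex = 6, p_2 = 4. Add edge {4,6}. Now deg[6]=0, deg[4]=1.
Step 3: smallest deg-1 vertex = 4, p_3 = 9. Add edge {4,9}. Now deg[4]=0, deg[9]=1.
Step 4: smallest deg-1 vertex = 8, p_4 = 7. Add edge {7,8}. Now deg[8]=0, deg[7]=1.
Step 5: smallest deg-1 vertex = 7, p_5 = 5. Add edge {5,7}. Now deg[7]=0, deg[5]=1.
Step 6: smallest deg-1 vertex = 5, p_6 = 2. Add edge {2,5}. Now deg[5]=0, deg[2]=3.
Step 7: smallest deg-1 vertex = 9, p_7 = 1. Add edge {1,9}. Now deg[9]=0, deg[1]=1.
Step 8: smallest deg-1 vertex = 1, p_8 = 2. Add edge {1,2}. Now deg[1]=0, deg[2]=2.
Step 9: smallest deg-1 vertex = 10, p_9 = 2. Add edge {2,10}. Now deg[10]=0, deg[2]=1.
Final: two remaining deg-1 vertices are 2, 11. Add edge {2,11}.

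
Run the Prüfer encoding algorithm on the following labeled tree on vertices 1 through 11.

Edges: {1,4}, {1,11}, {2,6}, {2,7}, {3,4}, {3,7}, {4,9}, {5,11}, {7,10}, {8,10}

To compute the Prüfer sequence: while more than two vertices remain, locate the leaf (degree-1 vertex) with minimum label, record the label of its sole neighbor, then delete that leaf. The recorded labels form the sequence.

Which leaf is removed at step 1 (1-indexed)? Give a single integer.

Step 1: current leaves = {5,6,8,9}. Remove leaf 5 (neighbor: 11).

Answer: 5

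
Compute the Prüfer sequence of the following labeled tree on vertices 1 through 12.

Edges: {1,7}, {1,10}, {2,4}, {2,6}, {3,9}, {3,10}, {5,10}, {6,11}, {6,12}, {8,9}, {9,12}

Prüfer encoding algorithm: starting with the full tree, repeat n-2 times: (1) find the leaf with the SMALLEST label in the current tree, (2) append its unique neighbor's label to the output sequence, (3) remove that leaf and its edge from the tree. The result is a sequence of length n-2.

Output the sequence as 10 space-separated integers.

Step 1: leaves = {4,5,7,8,11}. Remove smallest leaf 4, emit neighbor 2.
Step 2: leaves = {2,5,7,8,11}. Remove smallest leaf 2, emit neighbor 6.
Step 3: leaves = {5,7,8,11}. Remove smallest leaf 5, emit neighbor 10.
Step 4: leaves = {7,8,11}. Remove smallest leaf 7, emit neighbor 1.
Step 5: leaves = {1,8,11}. Remove smallest leaf 1, emit neighbor 10.
Step 6: leaves = {8,10,11}. Remove smallest leaf 8, emit neighbor 9.
Step 7: leaves = {10,11}. Remove smallest leaf 10, emit neighbor 3.
Step 8: leaves = {3,11}. Remove smallest leaf 3, emit neighbor 9.
Step 9: leaves = {9,11}. Remove smallest leaf 9, emit neighbor 12.
Step 10: leaves = {11,12}. Remove smallest leaf 11, emit neighbor 6.
Done: 2 vertices remain (6, 12). Sequence = [2 6 10 1 10 9 3 9 12 6]

Answer: 2 6 10 1 10 9 3 9 12 6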